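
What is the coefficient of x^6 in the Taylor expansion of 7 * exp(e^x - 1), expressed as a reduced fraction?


exp(e^x - 1) = sum_{k>=0} Bell_k x^k / k!, where Bell_k is the k-th Bell number.
So the coefficient of x^6 is 7 * Bell_6 / 6!.
Computing: Bell_6 = 203 and 6! = 720, giving
7 * 203/720 = 1421/720.

1421/720


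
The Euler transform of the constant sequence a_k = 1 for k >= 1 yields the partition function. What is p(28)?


The Euler transform converts the sequence a_k = 1 into the number of integer partitions.
Using the recurrence or dynamic programming:
p(28) = 3718

3718


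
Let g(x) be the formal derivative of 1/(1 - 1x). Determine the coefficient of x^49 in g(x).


Differentiate termwise: d/dx sum_{k>=0} 1^k x^k = sum_{k>=1} k 1^k x^(k-1) = sum_{j>=0} (j+1) 1^(j+1) x^j.
Equivalently, d/dx [1/(1 - 1x)] = 1/(1 - 1x)^2.
For j = 49: 50 * 1^50 = 50 * 1 = 50.

50


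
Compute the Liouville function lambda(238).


The Liouville function is lambda(k) = (-1)^Omega(k), where Omega(k) counts the prime factors of k with multiplicity.
Factoring: 238 = 2 * 7 * 17, so Omega(238) = 3.
lambda(238) = (-1)^3 = -1.

-1


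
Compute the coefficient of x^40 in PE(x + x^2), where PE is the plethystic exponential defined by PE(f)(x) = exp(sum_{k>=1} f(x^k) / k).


With f(x) = x + x^2, the exponent is sum_{k>=1} (x^k + x^(2k)) / k = -ln(1 - x) - ln(1 - x^2). Exponentiating:
PE(x + x^2) = 1 / ((1 - x)(1 - x^2)).
This is the generating function for partitions of n into parts of size 1 or 2. The number of 2's can be any j in 0..20, and the rest are 1's, so
[x^40] = floor(40/2) + 1 = 21.

21


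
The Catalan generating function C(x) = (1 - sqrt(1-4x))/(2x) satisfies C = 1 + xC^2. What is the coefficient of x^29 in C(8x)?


Substituting x -> 8x scales the n-th coefficient by 8^n, so [x^29] C(8x) = 8^29 * C_29.
C_29 = C(2*29, 29)/(30) = 30067266499541040/30 = 1002242216651368.
So 8^29 * 1002242216651368 = 154742504910672534362390528 * 1002242216651368 = 155089471131857638828353377202691641442304.

155089471131857638828353377202691641442304


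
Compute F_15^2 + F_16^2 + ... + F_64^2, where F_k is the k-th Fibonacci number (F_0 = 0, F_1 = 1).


There is a standard identity sum_{k=0}^{N} F_k^2 = F_N * F_{N+1} (proved inductively from the telescoping relation F_k^2 = F_k F_{k+1} - F_{k-1} F_k). Then
sum_{k=15}^{64} F_k^2 = F_64 F_65 - F_14 F_15.
Computing: F_64 = 10610209857723, F_65 = 17167680177565, F_14 = 377, F_15 = 610.
Sum = 10610209857723 * 17167680177565 - 377 * 610 = 182152689454235906026354525.

182152689454235906026354525


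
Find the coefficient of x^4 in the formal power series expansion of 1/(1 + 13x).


Write 1/(1 + c x) = 1/(1 - (-c) x) and apply the geometric-series identity
1/(1 - y) = sum_{k>=0} y^k to get 1/(1 + c x) = sum_{k>=0} (-c)^k x^k.
So the coefficient of x^k is (-c)^k = (-1)^k * c^k.
Here c = 13 and k = 4:
(-13)^4 = 1 * 28561 = 28561

28561


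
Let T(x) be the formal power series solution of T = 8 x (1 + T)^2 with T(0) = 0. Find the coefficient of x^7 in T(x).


Apply the Lagrange inversion formula: if T = 8 x * phi(T) with phi(t) = (1 + t)^2, then [x^n] T = 8^n * (1/n) [t^(n-1)] phi(t)^n = 8^n * (1/n) [t^(n-1)] (1 + t)^(2n) = 8^n * (1/n) C(2n, n-1).
Using the identity C(2n, n-1) = C(2n, n) * n / (n+1), the unscaled factor equals C(2n, n) / (n+1) = C_n, the n-th Catalan number.
For n = 7: C_7 = C(14, 7) / 8 = 3432/8 = 429.
With the 8^7 = 2097152 factor, the coefficient is 2097152 * 429 = 899678208.

899678208


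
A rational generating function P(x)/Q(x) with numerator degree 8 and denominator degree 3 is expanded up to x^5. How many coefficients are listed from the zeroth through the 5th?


Expanding up to x^5 gives the coefficients for x^0, x^1, ..., x^5.
That is 5 + 1 = 6 coefficients in total.

6


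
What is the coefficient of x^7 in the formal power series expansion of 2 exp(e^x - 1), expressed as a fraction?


exp(e^x - 1) is the exponential generating function for the Bell numbers Bell_k: exp(e^x - 1) = sum_{k>=0} Bell_k x^k / k!.
So the coefficient of x^7 in 2 exp(e^x - 1) is 2 Bell_7 / 7!.
Computing: Bell_7 = 877 and 7! = 5040, giving
2 * 877/5040 = 877/2520.

877/2520


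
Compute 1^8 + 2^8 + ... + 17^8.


This power sum has a closed form given by Faulhaber's formula
sum_{k=1}^{m} k^p = (1 / (p + 1)) * sum_{j=0}^{p} C(p + 1, j) B_j m^(p + 1 - j),
but for small m direct computation is fastest:
1 + 256 + 6561 + 65536 + 390625 + 1679616 + 5764801 + 16777216 + 43046721 + 100000000 + 214358881 + 429981696 + 815730721 + 1475789056 + 2562890625 + 4294967296 + 6975757441 = 16937207049.

16937207049


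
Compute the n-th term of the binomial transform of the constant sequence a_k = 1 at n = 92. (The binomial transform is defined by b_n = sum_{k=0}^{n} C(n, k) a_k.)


With a_k = 1 for all k, b_n = sum_{k=0}^{n} C(n, k) = 2^n by the binomial theorem.
For n = 92: 2^92 = 4951760157141521099596496896.

4951760157141521099596496896


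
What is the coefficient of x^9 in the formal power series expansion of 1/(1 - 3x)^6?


The general identity 1/(1 - c x)^r = sum_{k>=0} c^k C(k + r - 1, r - 1) x^k follows by substituting y = c x into 1/(1 - y)^r = sum_{k>=0} C(k + r - 1, r - 1) y^k.
For c = 3, r = 6, k = 9:
3^9 * C(14, 5) = 19683 * 2002 = 39405366.

39405366


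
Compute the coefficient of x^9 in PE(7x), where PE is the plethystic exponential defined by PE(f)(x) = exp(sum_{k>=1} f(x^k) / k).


With f(x) = 7x, the exponent is sum_{k>=1} 7 x^k / k = 7 * (-ln(1 - x)). Exponentiating:
PE(7x) = exp(-7 ln(1 - x)) = 1/(1 - x)^7.
By the negative binomial expansion, [x^n] 1/(1 - x)^7 = C(n + 6, 6).
For n = 9: C(15, 6) = 5005.

5005


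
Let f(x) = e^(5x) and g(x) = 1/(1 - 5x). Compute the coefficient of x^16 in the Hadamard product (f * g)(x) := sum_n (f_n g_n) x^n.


Expanding: f_k = 5^k/k! (from e^(5x)) and g_k = 5^k (from 1/(1 - 5x)). So the Hadamard coefficient (f * g)_k = 5^k 5^k / k! = (25)^k / k!.
For k = 16: 25^16/16! = 23283064365386962890625/20922789888000 = 186264514923095703125/167382319104.

186264514923095703125/167382319104


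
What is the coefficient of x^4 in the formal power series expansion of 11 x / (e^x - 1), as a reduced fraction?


The exponential generating function for Bernoulli numbers is
x / (e^x - 1) = sum_{k>=0} B_k x^k / k!.
So the coefficient of x^4 in 11 x / (e^x - 1) is 11 B_4 / 4!.
Computing: B_4 = -1/30, 4! = 24, giving
11 * -1/30 / 24 = -11/720.

-11/720


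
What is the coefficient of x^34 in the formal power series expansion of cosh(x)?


The Maclaurin series is cosh(t) = sum_{m>=0} t^(2m) / (2m)!, so substituting t = x, only even powers of x are nonzero, with coefficient of x^(2m) equal to 1 / (2m)!.
For x^34 the coefficient is 1/34! = 1/295232799039604140847618609643520000000 = 1/295232799039604140847618609643520000000.

1/295232799039604140847618609643520000000


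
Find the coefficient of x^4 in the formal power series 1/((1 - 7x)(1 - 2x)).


By partial fractions or Cauchy convolution:
The coefficient equals sum_{k=0}^{4} 7^k * 2^(4-k).
= 3355

3355


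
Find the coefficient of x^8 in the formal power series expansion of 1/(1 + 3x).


Write 1/(1 + c x) = 1/(1 - (-c) x) and apply the geometric-series identity
1/(1 - y) = sum_{k>=0} y^k to get 1/(1 + c x) = sum_{k>=0} (-c)^k x^k.
So the coefficient of x^k is (-c)^k = (-1)^k * c^k.
Here c = 3 and k = 8:
(-3)^8 = 1 * 6561 = 6561

6561


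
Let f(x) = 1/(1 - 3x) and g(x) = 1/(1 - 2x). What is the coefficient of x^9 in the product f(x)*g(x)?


The coefficient of x^n in f*g is the Cauchy product: sum_{k=0}^{n} a^k * b^(n-k).
With a=3, b=2, n=9:
sum_{k=0}^{9} 3^k * 2^(9-k)
= 58025

58025


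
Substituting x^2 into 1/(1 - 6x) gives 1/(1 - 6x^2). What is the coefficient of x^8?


The coefficient of x^(2m) in 1/(1 - 6x^2) is 6^m.
With n = 8 = 2*4, the coefficient is 6^4 = 1296.

1296


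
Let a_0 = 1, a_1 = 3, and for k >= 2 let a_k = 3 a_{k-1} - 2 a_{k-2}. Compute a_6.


Iterating the recurrence forward:
a_0 = 1
a_1 = 3
a_2 = 3*3 - 2*1 = 7
a_3 = 3*7 - 2*3 = 15
a_4 = 3*15 - 2*7 = 31
a_5 = 3*31 - 2*15 = 63
a_6 = 3*63 - 2*31 = 127
So a_6 = 127.

127


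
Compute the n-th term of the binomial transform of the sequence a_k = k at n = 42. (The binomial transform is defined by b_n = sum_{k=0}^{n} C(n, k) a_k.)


With a_k = k, b_n = sum_{k=0}^{n} C(n, k) k. Using k * C(n, k) = n * C(n-1, k-1) gives b_n = n * sum_{k>=1} C(n-1, k-1) = n * 2^(n-1).
For n = 42: 42 * 2^41 = 42 * 2199023255552 = 92358976733184.

92358976733184


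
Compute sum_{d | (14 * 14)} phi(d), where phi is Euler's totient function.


First, 14 * 14 = 196. One classical identity is sum_{d | n} phi(d) = n (each k in [1, n] has a unique gcd with n, and among the k's with gcd(k, n) = n/d there are phi(d) of them). So the sum equals 196. We also verify directly:
Divisors of 196: 1, 2, 4, 7, 14, 28, 49, 98, 196.
phi values: 1, 1, 2, 6, 6, 12, 42, 42, 84.
Sum = 196.

196


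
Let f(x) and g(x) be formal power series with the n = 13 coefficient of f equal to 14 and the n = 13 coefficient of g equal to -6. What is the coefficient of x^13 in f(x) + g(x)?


Addition of formal power series is termwise.
The coefficient of x^13 in f + g = 14 + -6
= 8

8


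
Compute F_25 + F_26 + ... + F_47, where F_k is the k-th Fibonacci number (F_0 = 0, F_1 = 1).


Use the identity sum_{k=0}^{N} F_k = F_{N+2} - 1 (which follows from F_{k+2} - F_{k+1} = F_k). Then
sum_{k=25}^{47} F_k = (F_{49} - 1) - (F_{26} - 1) = F_{49} - F_{26}.
Computing: F_{49} = 7778742049, F_{26} = 121393, so
Sum = 7778742049 - 121393 = 7778620656.

7778620656


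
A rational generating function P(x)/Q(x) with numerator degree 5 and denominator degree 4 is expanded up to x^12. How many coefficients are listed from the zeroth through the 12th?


Expanding up to x^12 gives the coefficients for x^0, x^1, ..., x^12.
That is 12 + 1 = 13 coefficients in total.

13


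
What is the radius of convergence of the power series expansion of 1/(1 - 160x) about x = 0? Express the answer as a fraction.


Expanding 1/(1 - 160x) = sum_{k>=0} 160^k x^k, the series converges when |160x| < 1, i.e., |x| < 1/160.
So the radius of convergence is 1/160 = 1/160.

1/160


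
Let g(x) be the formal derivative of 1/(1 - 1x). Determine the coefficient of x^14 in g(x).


Differentiate termwise: d/dx sum_{k>=0} 1^k x^k = sum_{k>=1} k 1^k x^(k-1) = sum_{j>=0} (j+1) 1^(j+1) x^j.
Equivalently, d/dx [1/(1 - 1x)] = 1/(1 - 1x)^2.
For j = 14: 15 * 1^15 = 15 * 1 = 15.

15


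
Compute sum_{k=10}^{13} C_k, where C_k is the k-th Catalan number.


C_10 through C_13: 16796, 58786, 208012, 742900
Sum = 16796 + 58786 + 208012 + 742900
= 1026494

1026494


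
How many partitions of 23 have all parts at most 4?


Using the generating function (1-x)^(-1)(1-x^2)^(-1)...(1-x^4)^(-1),
the coefficient of x^23 counts these restricted partitions.
Result = 150

150


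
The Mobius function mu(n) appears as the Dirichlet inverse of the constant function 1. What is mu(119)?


119 = 7 * 17 (all distinct primes).
mu(119) = (-1)^2 = 1

1


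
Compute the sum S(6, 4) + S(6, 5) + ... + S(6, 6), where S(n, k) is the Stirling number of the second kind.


By definition, S(n, k) counts partitions of an n-set into exactly k nonempty blocks.
Computing row n = 6 for k = 4..6:
S(6, k): 65, 15, 1
Sum = 81.

81


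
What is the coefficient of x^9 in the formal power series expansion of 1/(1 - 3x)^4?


The general identity 1/(1 - c x)^r = sum_{k>=0} c^k C(k + r - 1, r - 1) x^k follows by substituting y = c x into 1/(1 - y)^r = sum_{k>=0} C(k + r - 1, r - 1) y^k.
For c = 3, r = 4, k = 9:
3^9 * C(12, 3) = 19683 * 220 = 4330260.

4330260


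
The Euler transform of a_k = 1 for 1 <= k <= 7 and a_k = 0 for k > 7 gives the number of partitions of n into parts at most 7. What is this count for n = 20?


Partitions of 20 into parts at most 7:
Using generating function (1-x)^(-1)(1-x^2)^(-1)...(1-x^7)^(-1),
the coefficient of x^20 = 364

364


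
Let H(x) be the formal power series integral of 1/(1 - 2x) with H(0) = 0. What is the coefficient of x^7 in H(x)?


1/(1 - 2x) = sum_{k>=0} 2^k x^k. Integrating termwise with H(0) = 0:
H(x) = sum_{k>=0} 2^k x^(k+1) / (k+1) = sum_{m>=1} 2^(m-1) x^m / m.
For m = 7: 2^6/7 = 64/7 = 64/7.

64/7


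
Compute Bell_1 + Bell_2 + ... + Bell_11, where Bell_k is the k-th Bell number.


Recall Bell_k counts set partitions of a k-set (with Bell_0 = 1 by convention).
Bell_1 through Bell_11: 1, 2, 5, 15, 52, 203, 877, 4140, 21147, 115975, 678570
Sum = 1 + 2 + 5 + 15 + 52 + 203 + 877 + 4140 + 21147 + 115975 + 678570 = 820987.

820987


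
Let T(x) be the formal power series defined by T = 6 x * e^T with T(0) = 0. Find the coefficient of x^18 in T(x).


Apply the Lagrange inversion formula: if T = 6 x * phi(T) with phi(t) = e^t, then
[x^n] T = 6^n * (1/n) [t^(n-1)] phi(t)^n = 6^n * (1/n) [t^(n-1)] e^(n t) = 6^n * (1/n) * n^(n-1) / (n-1)! = 6^n * n^(n-1) / n!.
When c = 1 this is the Cayley count of rooted labeled trees on n vertices, divided by n!.
For n = 18: 6^18 * 18^17 / 18! = 101559956668416 * 2185911559738696531968/6402373705728000 = 516303566764041166064713728/14889875.

516303566764041166064713728/14889875


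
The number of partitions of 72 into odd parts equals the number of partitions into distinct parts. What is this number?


Computing partitions of 72 into odd parts (1, 3, 5, ...):
Using the generating function prod_{k>=0} 1/(1-x^(2k+1)),
the count is 36352

36352


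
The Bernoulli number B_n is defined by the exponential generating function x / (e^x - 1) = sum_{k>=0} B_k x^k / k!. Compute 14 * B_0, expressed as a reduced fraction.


Bernoulli numbers can also be computed recursively via B_0 = 1 and sum_{j=0}^{m} C(m+1, j) B_j = 0 for m >= 1. Odd-index Bernoulli numbers vanish for k >= 3.
Computing B_0 = 1, so 14 * B_0 = 14 * 1 = 14.

14


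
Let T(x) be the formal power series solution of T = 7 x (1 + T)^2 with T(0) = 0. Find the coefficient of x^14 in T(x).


Apply the Lagrange inversion formula: if T = 7 x * phi(T) with phi(t) = (1 + t)^2, then [x^n] T = 7^n * (1/n) [t^(n-1)] phi(t)^n = 7^n * (1/n) [t^(n-1)] (1 + t)^(2n) = 7^n * (1/n) C(2n, n-1).
Using the identity C(2n, n-1) = C(2n, n) * n / (n+1), the unscaled factor equals C(2n, n) / (n+1) = C_n, the n-th Catalan number.
For n = 14: C_14 = C(28, 14) / 15 = 40116600/15 = 2674440.
With the 7^14 = 678223072849 factor, the coefficient is 678223072849 * 2674440 = 1813866914950279560.

1813866914950279560


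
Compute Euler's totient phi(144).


phi(n) counts integers in [1, n] coprime to n. Using the multiplicative formula phi(n) = n * prod_{p | n} (1 - 1/p):
144 = 2^4 * 3^2, so
phi(144) = 144 * (1 - 1/2) * (1 - 1/3) = 48.

48


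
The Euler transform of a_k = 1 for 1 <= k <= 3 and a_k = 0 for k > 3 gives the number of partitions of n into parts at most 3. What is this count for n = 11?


Partitions of 11 into parts at most 3:
Using generating function (1-x)^(-1)(1-x^2)^(-1)(1-x^3)^(-1),
the coefficient of x^11 = 16

16


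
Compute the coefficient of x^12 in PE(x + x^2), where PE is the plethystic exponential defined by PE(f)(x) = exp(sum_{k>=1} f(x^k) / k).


With f(x) = x + x^2, the exponent is sum_{k>=1} (x^k + x^(2k)) / k = -ln(1 - x) - ln(1 - x^2). Exponentiating:
PE(x + x^2) = 1 / ((1 - x)(1 - x^2)).
This is the generating function for partitions of n into parts of size 1 or 2. The number of 2's can be any j in 0..6, and the rest are 1's, so
[x^12] = floor(12/2) + 1 = 7.

7


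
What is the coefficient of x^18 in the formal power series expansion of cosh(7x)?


The Maclaurin series is cosh(t) = sum_{m>=0} t^(2m) / (2m)!, so substituting t = 7x, only even powers of x are nonzero, with coefficient of x^(2m) equal to 7^(2m) / (2m)!.
For x^18 the coefficient is 7^18/18! = 1628413597910449/6402373705728000 = 33232930569601/130660687872000.

33232930569601/130660687872000


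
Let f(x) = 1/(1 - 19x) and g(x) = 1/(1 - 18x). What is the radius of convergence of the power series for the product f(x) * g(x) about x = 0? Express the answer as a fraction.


The radius of 1/(1 - 19x) is 1/19 (nearest singularity at x = 1/19), and the radius of 1/(1 - 18x) is 1/18.
The product f(x)*g(x) = 1/((1 - 19x)(1 - 18x)) has singularities at both 1/19 and 1/18, so its radius of convergence is the distance to the nearest one:
min(1/19, 1/18) = 1/19.

1/19


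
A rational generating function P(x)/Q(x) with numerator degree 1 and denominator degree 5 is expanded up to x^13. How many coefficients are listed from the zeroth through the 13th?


Expanding up to x^13 gives the coefficients for x^0, x^1, ..., x^13.
That is 13 + 1 = 14 coefficients in total.

14


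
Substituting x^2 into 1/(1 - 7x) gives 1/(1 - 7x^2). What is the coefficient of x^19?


Since 1/(1 - 7x^2) only has even powers of x,
the coefficient of x^19 (odd) is 0.

0


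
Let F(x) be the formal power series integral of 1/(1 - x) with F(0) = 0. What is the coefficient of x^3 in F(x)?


1/(1 - x) = sum_{k>=0} x^k. Integrating termwise and using F(0) = 0 gives
F(x) = sum_{k>=0} x^(k+1) / (k+1) = sum_{m>=1} x^m / m = -ln(1 - x).
So the coefficient of x^3 is 1/3 = 1/3.

1/3


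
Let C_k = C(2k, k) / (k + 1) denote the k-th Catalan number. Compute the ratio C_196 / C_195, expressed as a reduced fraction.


Using C_k = (2k)! / (k! (k+1)!), the ratio C_{k+1}/C_k simplifies to
C_{k+1}/C_k = [(2k+2)! / ((k+1)! (k+2)!)] * [k! (k+1)! / (2k)!]
 = (2k+2)(2k+1) / ((k+1)(k+2)) = 2(2k+1) / (k+2).
For k = 195: 2(2*195 + 1) / (195 + 2) = 782/197 = 782/197.

782/197


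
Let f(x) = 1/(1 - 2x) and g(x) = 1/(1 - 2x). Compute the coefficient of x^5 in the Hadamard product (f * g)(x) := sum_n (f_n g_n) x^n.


f has coefficients f_k = 2^k and g has coefficients g_k = 2^k, so the Hadamard product has coefficient (f*g)_k = 2^k * 2^k = 4^k.
For k = 5: 4^5 = 1024.

1024


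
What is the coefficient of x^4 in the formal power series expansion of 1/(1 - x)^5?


The expansion 1/(1 - x)^r = sum_{k>=0} C(k + r - 1, r - 1) x^k follows from the multiset / negative-binomial theorem (or from repeated differentiation of the geometric series).
For r = 5 and k = 4:
C(8, 4) = 40320 / (24 * 24) = 70.

70


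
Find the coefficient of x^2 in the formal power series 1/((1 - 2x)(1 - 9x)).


By partial fractions or Cauchy convolution:
The coefficient equals sum_{k=0}^{2} 2^k * 9^(2-k).
= 103

103


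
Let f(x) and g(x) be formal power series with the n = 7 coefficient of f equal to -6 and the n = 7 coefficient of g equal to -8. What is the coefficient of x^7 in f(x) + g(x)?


Addition of formal power series is termwise.
The coefficient of x^7 in f + g = -6 + -8
= -14

-14


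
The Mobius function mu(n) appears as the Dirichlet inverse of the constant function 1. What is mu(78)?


78 = 2 * 3 * 13 (all distinct primes).
mu(78) = (-1)^3 = -1

-1


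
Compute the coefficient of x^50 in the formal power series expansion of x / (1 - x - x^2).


Let f(x) = sum_{k>=0} a_k x^k. Multiplying f(x) * (1 - x - x^2) = x and matching coefficients gives a_0 = 0, a_1 = 1, and a_k = a_{k-1} + a_{k-2} for k >= 2. These are the Fibonacci numbers F_k.
Iterating from F_0 = 0, F_1 = 1:
F_0=0, F_1=1, F_2=1, F_3=2, F_4=3, F_5=5, F_6=8, F_7=13, F_8=21, F_9=34, ...
F_50 = 12586269025.

12586269025


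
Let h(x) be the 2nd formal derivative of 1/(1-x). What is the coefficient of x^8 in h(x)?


Differentiating 2 times: d^2/dx^2 [1/(1-x)] = 2!/(1-x)^3.
The expansion 1/(1-x)^3 = sum_{k>=0} C(k+2, 2) x^k, so the coefficient of x^n in 2!/(1-x)^3 is 2! * C(n+2, 2).
For n = 8: 2 * C(10, 2) = 2 * 45 = 90

90


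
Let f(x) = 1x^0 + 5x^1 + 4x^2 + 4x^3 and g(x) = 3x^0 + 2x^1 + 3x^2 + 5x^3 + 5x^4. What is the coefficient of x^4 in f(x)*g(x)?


Cauchy product at x^4:
1*5 + 5*5 + 4*3 + 4*2
= 50

50


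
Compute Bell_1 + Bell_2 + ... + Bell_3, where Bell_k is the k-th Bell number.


Recall Bell_k counts set partitions of a k-set (with Bell_0 = 1 by convention).
Bell_1 through Bell_3: 1, 2, 5
Sum = 1 + 2 + 5 = 8.

8


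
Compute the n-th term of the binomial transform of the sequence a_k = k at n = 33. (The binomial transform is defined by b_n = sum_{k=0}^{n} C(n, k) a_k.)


With a_k = k, b_n = sum_{k=0}^{n} C(n, k) k. Using k * C(n, k) = n * C(n-1, k-1) gives b_n = n * sum_{k>=1} C(n-1, k-1) = n * 2^(n-1).
For n = 33: 33 * 2^32 = 33 * 4294967296 = 141733920768.

141733920768


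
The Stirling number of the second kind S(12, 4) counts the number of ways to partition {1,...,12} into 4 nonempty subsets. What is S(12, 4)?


Using the explicit formula S(n,k) = (1/k!) sum_{j=0}^{k} (-1)^(k-j) C(k,j) j^n:
S(12, 4) = 611501
Equivalently, S(n,k) is n! times the coefficient of x^n in the EGF (e^x - 1)^k / k!.

611501


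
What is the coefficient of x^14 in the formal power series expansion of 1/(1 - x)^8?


The negative binomial / multiset identity is
1/(1 - x)^r = sum_{k>=0} C(k + r - 1, r - 1) x^k.
Here r = 8 and k = 14, so the coefficient is
C(14 + 7, 7) = C(21, 7)
= 116280

116280


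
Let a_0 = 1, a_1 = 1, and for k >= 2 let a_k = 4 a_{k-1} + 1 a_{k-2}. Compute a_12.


Iterating the recurrence forward:
a_0 = 1
a_1 = 1
a_2 = 4*1 + 1*1 = 5
a_3 = 4*5 + 1*1 = 21
a_4 = 4*21 + 1*5 = 89
a_5 = 4*89 + 1*21 = 377
a_6 = 4*377 + 1*89 = 1597
a_7 = 4*1597 + 1*377 = 6765
a_8 = 4*6765 + 1*1597 = 28657
a_9 = 4*28657 + 1*6765 = 121393
a_10 = 4*121393 + 1*28657 = 514229
a_11 = 4*514229 + 1*121393 = 2178309
a_12 = 4*2178309 + 1*514229 = 9227465
So a_12 = 9227465.

9227465


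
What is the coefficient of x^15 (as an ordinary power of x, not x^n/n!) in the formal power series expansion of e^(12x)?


The exponential series is e^y = sum_{k>=0} y^k / k!. Substituting y = 12x gives
e^(12x) = sum_{k>=0} 12^k x^k / k!.
So the coefficient of x^n is a^n/n! with a = 12, n = 15:
12^15 / 15! = 15407021574586368/1307674368000 = 10319560704/875875

10319560704/875875


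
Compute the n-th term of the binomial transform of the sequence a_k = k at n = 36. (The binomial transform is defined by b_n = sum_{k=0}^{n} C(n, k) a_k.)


With a_k = k, b_n = sum_{k=0}^{n} C(n, k) k. Using k * C(n, k) = n * C(n-1, k-1) gives b_n = n * sum_{k>=1} C(n-1, k-1) = n * 2^(n-1).
For n = 36: 36 * 2^35 = 36 * 34359738368 = 1236950581248.

1236950581248


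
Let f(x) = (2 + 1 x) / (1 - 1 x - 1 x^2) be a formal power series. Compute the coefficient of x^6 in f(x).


Write f(x) = sum_{k>=0} a_k x^k. Multiplying both sides by 1 - 1 x - 1 x^2 gives
(1 - 1 x - 1 x^2) sum_{k>=0} a_k x^k = 2 + 1 x.
Matching coefficients:
 x^0: a_0 = 2
 x^1: a_1 - 1 a_0 = 1  =>  a_1 = 1*2 + 1 = 3
 x^k (k >= 2): a_k = 1 a_{k-1} + 1 a_{k-2}.
Iterating: a_2 = 5, a_3 = 8, a_4 = 13, a_5 = 21, a_6 = 34.
So the coefficient of x^6 is 34.

34


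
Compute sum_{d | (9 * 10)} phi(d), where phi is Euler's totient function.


First, 9 * 10 = 90. One classical identity is sum_{d | n} phi(d) = n (each k in [1, n] has a unique gcd with n, and among the k's with gcd(k, n) = n/d there are phi(d) of them). So the sum equals 90. We also verify directly:
Divisors of 90: 1, 2, 3, 5, 6, 9, 10, 15, 18, 30, 45, 90.
phi values: 1, 1, 2, 4, 2, 6, 4, 8, 6, 8, 24, 24.
Sum = 90.

90


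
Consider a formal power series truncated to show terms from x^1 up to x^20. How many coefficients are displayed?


From x^1 to x^20 inclusive, the count is 20 - 1 + 1 = 20.

20


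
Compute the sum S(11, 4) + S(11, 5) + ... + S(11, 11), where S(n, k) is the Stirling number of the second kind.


By definition, S(n, k) counts partitions of an n-set into exactly k nonempty blocks.
Computing row n = 11 for k = 4..11:
S(11, k): 145750, 246730, 179487, 63987, 11880, 1155, 55, 1
Sum = 649045.

649045


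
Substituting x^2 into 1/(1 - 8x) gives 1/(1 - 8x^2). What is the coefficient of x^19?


Since 1/(1 - 8x^2) only has even powers of x,
the coefficient of x^19 (odd) is 0.

0


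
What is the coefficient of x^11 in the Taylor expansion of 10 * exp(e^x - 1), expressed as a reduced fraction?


exp(e^x - 1) = sum_{k>=0} Bell_k x^k / k!, where Bell_k is the k-th Bell number.
So the coefficient of x^11 is 10 * Bell_11 / 11!.
Computing: Bell_11 = 678570 and 11! = 39916800, giving
10 * 678570/39916800 = 22619/133056.

22619/133056


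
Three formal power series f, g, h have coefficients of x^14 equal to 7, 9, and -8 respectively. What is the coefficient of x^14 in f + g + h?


Series addition is componentwise:
7 + 9 + -8
= 8

8


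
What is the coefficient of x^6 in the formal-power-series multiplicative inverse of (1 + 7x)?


The inverse is 1/(1 + 7x). Apply the geometric identity 1/(1 - y) = sum_{k>=0} y^k with y = -7x:
1/(1 + 7x) = sum_{k>=0} (-7)^k x^k.
So the coefficient of x^6 is (-7)^6 = 117649.

117649


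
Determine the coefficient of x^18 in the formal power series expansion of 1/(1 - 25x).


The geometric series identity gives 1/(1 - c x) = sum_{k>=0} c^k x^k, so the coefficient of x^k is c^k.
Here c = 25 and k = 18.
Computing: 25^18 = 14551915228366851806640625

14551915228366851806640625


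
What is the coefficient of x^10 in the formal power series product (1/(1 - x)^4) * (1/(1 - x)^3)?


Combine the factors: (1/(1 - x)^4) * (1/(1 - x)^3) = 1/(1 - x)^7.
Then use 1/(1 - x)^r = sum_{k>=0} C(k + r - 1, r - 1) x^k with r = 7 and k = 10:
C(16, 6) = 8008.

8008


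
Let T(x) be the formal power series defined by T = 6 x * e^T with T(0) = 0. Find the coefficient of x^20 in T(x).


Apply the Lagrange inversion formula: if T = 6 x * phi(T) with phi(t) = e^t, then
[x^n] T = 6^n * (1/n) [t^(n-1)] phi(t)^n = 6^n * (1/n) [t^(n-1)] e^(n t) = 6^n * (1/n) * n^(n-1) / (n-1)! = 6^n * n^(n-1) / n!.
When c = 1 this is the Cayley count of rooted labeled trees on n vertices, divided by n!.
For n = 20: 6^20 * 20^19 / 20! = 3656158440062976 * 5242880000000000000000000/2432902008176640000 = 17832200896512000000000000000/2263261.

17832200896512000000000000000/2263261


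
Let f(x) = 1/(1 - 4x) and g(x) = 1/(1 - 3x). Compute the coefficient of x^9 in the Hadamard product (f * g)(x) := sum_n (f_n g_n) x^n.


f has coefficients f_k = 4^k and g has coefficients g_k = 3^k, so the Hadamard product has coefficient (f*g)_k = 4^k * 3^k = 12^k.
For k = 9: 12^9 = 5159780352.

5159780352


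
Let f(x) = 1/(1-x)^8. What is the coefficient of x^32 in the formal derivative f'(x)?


Differentiate: d/dx [ 1/(1-x)^r ] = r / (1-x)^(r+1).
Here r = 8, so f'(x) = 8 / (1-x)^9.
The expansion of 1/(1-x)^(r+1) has coefficient of x^n equal to C(n+r, r).
So the coefficient of x^32 in f'(x) is
8 * C(40, 8) = 8 * 76904685 = 615237480

615237480


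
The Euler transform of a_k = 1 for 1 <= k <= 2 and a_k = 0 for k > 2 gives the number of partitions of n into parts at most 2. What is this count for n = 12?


Partitions of 12 into parts at most 2:
Using generating function (1-x)^(-1)(1-x^2)^(-1),
the coefficient of x^12 = 7

7


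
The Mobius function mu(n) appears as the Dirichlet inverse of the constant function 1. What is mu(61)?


61 = 61 (all distinct primes).
mu(61) = (-1)^1 = -1

-1


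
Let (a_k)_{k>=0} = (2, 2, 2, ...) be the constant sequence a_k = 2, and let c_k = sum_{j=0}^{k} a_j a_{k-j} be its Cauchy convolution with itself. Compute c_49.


Since a_j = 2 for all j >= 0, the convolution sum becomes
c_k = sum_{j=0}^{k} 2 * 2 = 4 * (k + 1).
Equivalently, the generating function of (a_k) is 2/(1 - x) and its square is 4/(1 - x)^2 = sum_{k>=0} 4(k + 1) x^k.
For k = 49: 4 * 50 = 200.

200


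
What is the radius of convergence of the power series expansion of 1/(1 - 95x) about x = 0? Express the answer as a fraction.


Expanding 1/(1 - 95x) = sum_{k>=0} 95^k x^k, the series converges when |95x| < 1, i.e., |x| < 1/95.
So the radius of convergence is 1/95 = 1/95.

1/95


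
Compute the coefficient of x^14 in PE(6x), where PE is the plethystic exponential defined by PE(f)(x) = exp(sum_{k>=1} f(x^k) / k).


With f(x) = 6x, the exponent is sum_{k>=1} 6 x^k / k = 6 * (-ln(1 - x)). Exponentiating:
PE(6x) = exp(-6 ln(1 - x)) = 1/(1 - x)^6.
By the negative binomial expansion, [x^n] 1/(1 - x)^6 = C(n + 5, 5).
For n = 14: C(19, 5) = 11628.

11628


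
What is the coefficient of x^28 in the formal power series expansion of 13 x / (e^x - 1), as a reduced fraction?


The exponential generating function for Bernoulli numbers is
x / (e^x - 1) = sum_{k>=0} B_k x^k / k!.
So the coefficient of x^28 in 13 x / (e^x - 1) is 13 B_28 / 28!.
Computing: B_28 = -23749461029/870, 28! = 304888344611713860501504000000, giving
13 * -23749461029/870 / 304888344611713860501504000000 = -3392780147/2914866591342758886113280000000.

-3392780147/2914866591342758886113280000000


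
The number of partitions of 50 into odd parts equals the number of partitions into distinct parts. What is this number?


Computing partitions of 50 into odd parts (1, 3, 5, ...):
Using the generating function prod_{k>=0} 1/(1-x^(2k+1)),
the count is 3658

3658


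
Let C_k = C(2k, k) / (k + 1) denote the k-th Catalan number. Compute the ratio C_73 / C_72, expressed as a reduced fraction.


Using C_k = (2k)! / (k! (k+1)!), the ratio C_{k+1}/C_k simplifies to
C_{k+1}/C_k = [(2k+2)! / ((k+1)! (k+2)!)] * [k! (k+1)! / (2k)!]
 = (2k+2)(2k+1) / ((k+1)(k+2)) = 2(2k+1) / (k+2).
For k = 72: 2(2*72 + 1) / (72 + 2) = 290/74 = 145/37.

145/37


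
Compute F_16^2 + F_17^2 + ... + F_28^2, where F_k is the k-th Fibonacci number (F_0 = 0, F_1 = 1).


There is a standard identity sum_{k=0}^{N} F_k^2 = F_N * F_{N+1} (proved inductively from the telescoping relation F_k^2 = F_k F_{k+1} - F_{k-1} F_k). Then
sum_{k=16}^{28} F_k^2 = F_28 F_29 - F_15 F_16.
Computing: F_28 = 317811, F_29 = 514229, F_15 = 610, F_16 = 987.
Sum = 317811 * 514229 - 610 * 987 = 163427030649.

163427030649


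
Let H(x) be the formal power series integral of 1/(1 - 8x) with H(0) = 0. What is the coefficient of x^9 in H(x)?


1/(1 - 8x) = sum_{k>=0} 8^k x^k. Integrating termwise with H(0) = 0:
H(x) = sum_{k>=0} 8^k x^(k+1) / (k+1) = sum_{m>=1} 8^(m-1) x^m / m.
For m = 9: 8^8/9 = 16777216/9 = 16777216/9.

16777216/9


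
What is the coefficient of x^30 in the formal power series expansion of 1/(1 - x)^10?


The negative binomial / multiset identity is
1/(1 - x)^r = sum_{k>=0} C(k + r - 1, r - 1) x^k.
Here r = 10 and k = 30, so the coefficient is
C(30 + 9, 9) = C(39, 9)
= 211915132

211915132


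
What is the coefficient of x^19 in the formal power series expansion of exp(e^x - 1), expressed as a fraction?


exp(e^x - 1) is the exponential generating function for the Bell numbers Bell_k: exp(e^x - 1) = sum_{k>=0} Bell_k x^k / k!.
So the coefficient of x^19 in exp(e^x - 1) is Bell_19 / 19!.
Computing: Bell_19 = 5832742205057 and 19! = 121645100408832000, giving
5832742205057/121645100408832000 = 5832742205057/121645100408832000.

5832742205057/121645100408832000


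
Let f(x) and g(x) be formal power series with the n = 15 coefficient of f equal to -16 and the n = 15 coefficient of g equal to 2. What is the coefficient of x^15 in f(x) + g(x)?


Addition of formal power series is termwise.
The coefficient of x^15 in f + g = -16 + 2
= -14

-14


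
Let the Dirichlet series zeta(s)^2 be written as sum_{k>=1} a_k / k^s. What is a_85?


The Dirichlet convolution of the constant function 1 with itself gives (1 * 1)(k) = sum_{d | k} 1 = d(k), the number of positive divisors of k.
Since zeta(s) = sum_{k>=1} 1/k^s, we have zeta(s)^2 = sum_{k>=1} d(k)/k^s, so a_k = d(k).
For k = 85: the divisors are 1, 5, 17, 85.
Count = 4.

4


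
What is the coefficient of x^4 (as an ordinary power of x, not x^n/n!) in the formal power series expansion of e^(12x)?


The exponential series is e^y = sum_{k>=0} y^k / k!. Substituting y = 12x gives
e^(12x) = sum_{k>=0} 12^k x^k / k!.
So the coefficient of x^n is a^n/n! with a = 12, n = 4:
12^4 / 4! = 20736/24 = 864

864


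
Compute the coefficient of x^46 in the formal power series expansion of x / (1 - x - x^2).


Let f(x) = sum_{k>=0} a_k x^k. Multiplying f(x) * (1 - x - x^2) = x and matching coefficients gives a_0 = 0, a_1 = 1, and a_k = a_{k-1} + a_{k-2} for k >= 2. These are the Fibonacci numbers F_k.
Iterating from F_0 = 0, F_1 = 1:
F_0=0, F_1=1, F_2=1, F_3=2, F_4=3, F_5=5, F_6=8, F_7=13, F_8=21, F_9=34, ...
F_46 = 1836311903.

1836311903


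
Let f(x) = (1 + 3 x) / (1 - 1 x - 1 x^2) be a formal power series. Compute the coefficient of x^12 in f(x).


Write f(x) = sum_{k>=0} a_k x^k. Multiplying both sides by 1 - 1 x - 1 x^2 gives
(1 - 1 x - 1 x^2) sum_{k>=0} a_k x^k = 1 + 3 x.
Matching coefficients:
 x^0: a_0 = 1
 x^1: a_1 - 1 a_0 = 3  =>  a_1 = 1*1 + 3 = 4
 x^k (k >= 2): a_k = 1 a_{k-1} + 1 a_{k-2}.
Iterating: a_2 = 5, a_3 = 9, a_4 = 14, a_5 = 23, a_6 = 37, a_7 = 60, a_8 = 97, a_9 = 157, a_10 = 254, a_11 = 411, a_12 = 665.
So the coefficient of x^12 is 665.

665


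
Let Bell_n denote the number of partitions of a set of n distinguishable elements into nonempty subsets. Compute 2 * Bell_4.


Bell_4 can be computed from the Bell triangle or from Dobinski's identity Bell_n = (1/e) * sum_{k>=0} k^n / k!.
Computing Bell_4 = 15.
Then 2 * 15 = 30.

30


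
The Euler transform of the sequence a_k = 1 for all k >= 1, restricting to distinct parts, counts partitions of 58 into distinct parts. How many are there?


Partitions of 58 into distinct parts can be computed via generating function.
Product (1+x)(1+x^2)(1+x^3)...
The coefficient of x^58 = 8808

8808


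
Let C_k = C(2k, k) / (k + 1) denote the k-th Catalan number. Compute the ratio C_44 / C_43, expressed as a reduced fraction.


Using C_k = (2k)! / (k! (k+1)!), the ratio C_{k+1}/C_k simplifies to
C_{k+1}/C_k = [(2k+2)! / ((k+1)! (k+2)!)] * [k! (k+1)! / (2k)!]
 = (2k+2)(2k+1) / ((k+1)(k+2)) = 2(2k+1) / (k+2).
For k = 43: 2(2*43 + 1) / (43 + 2) = 174/45 = 58/15.

58/15


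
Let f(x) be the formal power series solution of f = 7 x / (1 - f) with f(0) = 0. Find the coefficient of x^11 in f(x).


Apply Lagrange inversion: f = 7 x * phi(f) with phi(t) = 1/(1 - t), so
[x^n] f = 7^n * (1/n) [t^(n-1)] phi(t)^n = 7^n * (1/n) [t^(n-1)] (1 - t)^(-n) = 7^n * (1/n) C(2n - 2, n - 1) = 7^n * C_{n-1}.
For n = 11: C_10 = C(20, 10) / 11 = 184756/11 = 16796.
With the 7^11 = 1977326743 factor, the coefficient is 1977326743 * 16796 = 33211179975428.

33211179975428


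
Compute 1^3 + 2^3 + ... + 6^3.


This power sum has a closed form given by Faulhaber's formula
sum_{k=1}^{m} k^p = (1 / (p + 1)) * sum_{j=0}^{p} C(p + 1, j) B_j m^(p + 1 - j),
but for small m direct computation is fastest:
1 + 8 + 27 + 64 + 125 + 216 = 441.

441


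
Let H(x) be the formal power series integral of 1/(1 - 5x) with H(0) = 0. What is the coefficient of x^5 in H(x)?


1/(1 - 5x) = sum_{k>=0} 5^k x^k. Integrating termwise with H(0) = 0:
H(x) = sum_{k>=0} 5^k x^(k+1) / (k+1) = sum_{m>=1} 5^(m-1) x^m / m.
For m = 5: 5^4/5 = 625/5 = 125.

125


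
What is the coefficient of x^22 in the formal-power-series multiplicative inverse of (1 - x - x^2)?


Let the inverse be f(x) = sum_{k>=0} a_k x^k. From f(x) * (1 - x - x^2) = 1 and matching coefficients:
 x^0: a_0 = 1.
 x^1: a_1 - a_0 = 0, so a_1 = 1.
 x^k (k >= 2): a_k - a_{k-1} - a_{k-2} = 0, i.e. a_k = a_{k-1} + a_{k-2}.
This is the Fibonacci-type recurrence shifted so that a_0 = a_1 = 1.
Iterating: a_0=1, a_1=1, a_2=2, a_3=3, a_4=5, a_5=8, a_6=13, a_7=21, a_8=34, a_9=55, ...
a_22 = 28657.

28657


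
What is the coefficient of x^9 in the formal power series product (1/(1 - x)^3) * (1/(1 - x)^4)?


Combine the factors: (1/(1 - x)^3) * (1/(1 - x)^4) = 1/(1 - x)^7.
Then use 1/(1 - x)^r = sum_{k>=0} C(k + r - 1, r - 1) x^k with r = 7 and k = 9:
C(15, 6) = 5005.

5005


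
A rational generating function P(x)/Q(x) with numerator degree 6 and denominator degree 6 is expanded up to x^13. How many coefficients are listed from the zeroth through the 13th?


Expanding up to x^13 gives the coefficients for x^0, x^1, ..., x^13.
That is 13 + 1 = 14 coefficients in total.

14


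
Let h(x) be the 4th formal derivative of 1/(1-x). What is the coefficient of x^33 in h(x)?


Differentiating 4 times: d^4/dx^4 [1/(1-x)] = 4!/(1-x)^5.
The expansion 1/(1-x)^5 = sum_{k>=0} C(k+4, 4) x^k, so the coefficient of x^n in 4!/(1-x)^5 is 4! * C(n+4, 4).
For n = 33: 24 * C(37, 4) = 24 * 66045 = 1585080

1585080


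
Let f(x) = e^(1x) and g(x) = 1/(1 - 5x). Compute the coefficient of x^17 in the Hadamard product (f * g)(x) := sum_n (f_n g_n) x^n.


Expanding: f_k = 1^k/k! (from e^(1x)) and g_k = 5^k (from 1/(1 - 5x)). So the Hadamard coefficient (f * g)_k = 1^k 5^k / k! = (5)^k / k!.
For k = 17: 5^17/17! = 762939453125/355687428096000 = 6103515625/2845499424768.

6103515625/2845499424768


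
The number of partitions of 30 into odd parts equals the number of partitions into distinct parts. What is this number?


Computing partitions of 30 into odd parts (1, 3, 5, ...):
Using the generating function prod_{k>=0} 1/(1-x^(2k+1)),
the count is 296

296


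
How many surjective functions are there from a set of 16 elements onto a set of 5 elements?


By inclusion-exclusion on which target elements are missed, the number of surjections from an n-set onto a k-set is
surj(n, k) = sum_{j=0}^{k} (-1)^j C(k, j) (k - j)^n.
Equivalently surj(n, k) = k! * S(n, k), where S(n, k) is the Stirling number of the second kind.
For n = 16, k = 5:
S(16, 5) = 1096190550, so
surj = 5! * 1096190550 = 120 * 1096190550 = 131542866000.

131542866000


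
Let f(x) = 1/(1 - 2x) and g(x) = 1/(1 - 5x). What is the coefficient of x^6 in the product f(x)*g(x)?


The coefficient of x^n in f*g is the Cauchy product: sum_{k=0}^{n} a^k * b^(n-k).
With a=2, b=5, n=6:
sum_{k=0}^{6} 2^k * 5^(6-k)
= 25999

25999


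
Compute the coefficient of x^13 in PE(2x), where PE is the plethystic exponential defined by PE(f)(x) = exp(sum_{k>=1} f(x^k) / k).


With f(x) = 2x, the exponent is sum_{k>=1} 2 x^k / k = 2 * (-ln(1 - x)). Exponentiating:
PE(2x) = exp(-2 ln(1 - x)) = 1/(1 - x)^2.
By the negative binomial expansion, [x^n] 1/(1 - x)^2 = C(n + 1, 1).
For n = 13: C(14, 1) = 14.

14


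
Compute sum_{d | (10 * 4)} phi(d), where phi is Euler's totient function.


First, 10 * 4 = 40. One classical identity is sum_{d | n} phi(d) = n (each k in [1, n] has a unique gcd with n, and among the k's with gcd(k, n) = n/d there are phi(d) of them). So the sum equals 40. We also verify directly:
Divisors of 40: 1, 2, 4, 5, 8, 10, 20, 40.
phi values: 1, 1, 2, 4, 4, 4, 8, 16.
Sum = 40.

40


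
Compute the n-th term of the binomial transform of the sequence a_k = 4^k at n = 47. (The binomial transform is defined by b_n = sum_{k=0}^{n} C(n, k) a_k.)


With a_k = 4^k, b_n = sum_{k=0}^{n} C(n, k) 4^k = (1 + 4)^n by the binomial theorem.
For n = 47: (1 + 4)^47 = 5^47 = 710542735760100185871124267578125.

710542735760100185871124267578125


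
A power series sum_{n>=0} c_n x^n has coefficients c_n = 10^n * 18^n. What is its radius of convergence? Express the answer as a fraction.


By the root test (Cauchy-Hadamard), the radius is R = 1 / limsup_n |c_n|^(1/n).
Here |c_n|^(1/n) = (10^n * 18^n)^(1/n) = 10 * 18 = 180 for all n.
So R = 1/180 = 1/180.

1/180


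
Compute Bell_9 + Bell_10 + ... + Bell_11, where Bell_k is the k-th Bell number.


Recall Bell_k counts set partitions of a k-set (with Bell_0 = 1 by convention).
Bell_9 through Bell_11: 21147, 115975, 678570
Sum = 21147 + 115975 + 678570 = 815692.

815692


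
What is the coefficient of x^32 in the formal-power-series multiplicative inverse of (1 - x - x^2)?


Let the inverse be f(x) = sum_{k>=0} a_k x^k. From f(x) * (1 - x - x^2) = 1 and matching coefficients:
 x^0: a_0 = 1.
 x^1: a_1 - a_0 = 0, so a_1 = 1.
 x^k (k >= 2): a_k - a_{k-1} - a_{k-2} = 0, i.e. a_k = a_{k-1} + a_{k-2}.
This is the Fibonacci-type recurrence shifted so that a_0 = a_1 = 1.
Iterating: a_0=1, a_1=1, a_2=2, a_3=3, a_4=5, a_5=8, a_6=13, a_7=21, a_8=34, a_9=55, ...
a_32 = 3524578.

3524578
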